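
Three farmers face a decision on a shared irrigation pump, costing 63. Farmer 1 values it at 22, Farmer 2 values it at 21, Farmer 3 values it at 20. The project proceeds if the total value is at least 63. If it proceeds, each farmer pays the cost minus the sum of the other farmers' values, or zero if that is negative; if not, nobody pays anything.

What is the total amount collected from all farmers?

Total value 63 ≥ cost 63, so it is built.
Farmer 1: others sum to 41; max(0, 63 - 41) = 22.
Farmer 2: others sum to 42; max(0, 63 - 42) = 21.
Farmer 3: others sum to 43; max(0, 63 - 43) = 20.
Total collected = 22 + 21 + 20 = 63.

63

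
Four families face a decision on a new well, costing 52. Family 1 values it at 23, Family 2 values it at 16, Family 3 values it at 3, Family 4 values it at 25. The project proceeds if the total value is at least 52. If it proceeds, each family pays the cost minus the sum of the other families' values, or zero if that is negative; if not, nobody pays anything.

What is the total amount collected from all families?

19

Total value 67 ≥ cost 52, so it is built.
Family 1: others sum to 44; max(0, 52 - 44) = 8.
Family 2: others sum to 51; max(0, 52 - 51) = 1.
Family 3: others sum to 64; max(0, 52 - 64) = 0.
Family 4: others sum to 42; max(0, 52 - 42) = 10.
Total collected = 8 + 1 + 0 + 10 = 19.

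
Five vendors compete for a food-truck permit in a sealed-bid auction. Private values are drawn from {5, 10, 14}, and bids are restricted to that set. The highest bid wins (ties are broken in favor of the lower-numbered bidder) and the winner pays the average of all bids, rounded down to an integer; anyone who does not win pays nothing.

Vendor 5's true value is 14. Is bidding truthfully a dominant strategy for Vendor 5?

Yes

Check each profile of the others' bids and compare truth against every alternative bid.
Others bid (5, 5, 5, 10): truth gives 7, best alternative gives 0.
Others bid (5, 5, 10, 5): truth gives 7, best alternative gives 0.
Others bid (5, 10, 5, 5): truth gives 7, best alternative gives 0.
Others bid (10, 5, 5, 5): truth gives 7, best alternative gives 0.
Others bid (5, 5, 10, 10): truth gives 6, best alternative gives 0.
Others bid (5, 10, 5, 10): truth gives 6, best alternative gives 0.
(Remaining 75 profiles checked similarly; truth is weakly best in each.)
In every case the truthful bid is at least as good as any alternative, so it is a dominant strategy.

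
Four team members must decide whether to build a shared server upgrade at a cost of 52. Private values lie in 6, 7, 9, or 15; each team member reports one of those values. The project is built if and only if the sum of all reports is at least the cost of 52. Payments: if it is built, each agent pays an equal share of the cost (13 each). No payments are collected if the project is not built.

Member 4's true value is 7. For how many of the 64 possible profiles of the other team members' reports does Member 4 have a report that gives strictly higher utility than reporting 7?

1

Others report (15, 15, 15): truth gives -6; report 6 gives 0 > -6. Violating.
Others report (6, 6, 6): truth gives 0; no alternative beats it.
Others report (6, 6, 7): truth gives 0; no alternative beats it.
(Checking all 64 profiles: 1 has a profitable deviation, 63 do not.)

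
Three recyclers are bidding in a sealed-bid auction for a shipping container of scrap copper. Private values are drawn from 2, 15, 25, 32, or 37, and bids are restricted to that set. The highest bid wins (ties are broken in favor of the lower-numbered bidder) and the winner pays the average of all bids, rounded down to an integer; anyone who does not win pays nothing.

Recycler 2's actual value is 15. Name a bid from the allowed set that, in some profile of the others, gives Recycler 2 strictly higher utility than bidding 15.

Suppose Recycler 1 bids 15 and Recycler 3 bids 2.
Bid 15: loses, pays 0, utility 0.
Bid 25: wins, pays 14, utility 15 - 14 = 1.
So bidding 25 beats truth here (1 > 0).

25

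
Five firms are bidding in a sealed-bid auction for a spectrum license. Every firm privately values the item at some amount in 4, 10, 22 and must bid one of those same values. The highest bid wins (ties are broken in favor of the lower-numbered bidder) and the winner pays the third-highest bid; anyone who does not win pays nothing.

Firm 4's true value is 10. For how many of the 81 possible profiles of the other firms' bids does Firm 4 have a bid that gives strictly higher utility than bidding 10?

Others bid (4, 4, 4, 22): truth gives 0; bid 22 gives 6 > 0. Violating.
Others bid (4, 4, 10, 4): truth gives 0; bid 22 gives 6 > 0. Violating.
Others bid (4, 10, 4, 4): truth gives 0; bid 22 gives 6 > 0. Violating.
Others bid (10, 4, 4, 4): truth gives 0; bid 22 gives 6 > 0. Violating.
Others bid (4, 4, 4, 4): truth gives 6; no alternative beats it.
Others bid (4, 4, 4, 10): truth gives 6; no alternative beats it.
(Checking all 81 profiles: 4 have a profitable deviation, 77 do not.)

4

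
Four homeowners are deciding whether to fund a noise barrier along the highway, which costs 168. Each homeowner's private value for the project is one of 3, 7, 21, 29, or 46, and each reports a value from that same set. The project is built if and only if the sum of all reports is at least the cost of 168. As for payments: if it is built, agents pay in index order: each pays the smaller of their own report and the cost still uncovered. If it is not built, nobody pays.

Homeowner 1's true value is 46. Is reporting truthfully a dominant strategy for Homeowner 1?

Check each profile of the others' reports and compare truth against every alternative report.
Others report (3, 3, 3): truth gives 0, best alternative gives 0.
Others report (3, 3, 7): truth gives 0, best alternative gives 0.
Others report (3, 3, 21): truth gives 0, best alternative gives 0.
Others report (3, 3, 29): truth gives 0, best alternative gives 0.
Others report (3, 3, 46): truth gives 0, best alternative gives 0.
Others report (3, 7, 3): truth gives 0, best alternative gives 0.
(Remaining 119 profiles checked similarly; truth is weakly best in each.)
In every case the truthful report is at least as good as any alternative, so it is a dominant strategy.

Yes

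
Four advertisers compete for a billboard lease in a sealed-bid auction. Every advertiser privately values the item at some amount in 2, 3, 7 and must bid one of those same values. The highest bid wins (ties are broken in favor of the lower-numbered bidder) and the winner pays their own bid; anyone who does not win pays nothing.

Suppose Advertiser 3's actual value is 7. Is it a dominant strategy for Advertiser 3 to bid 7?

No

Consider the case where Advertiser 1 bids 2, Advertiser 2 bids 2 and Advertiser 4 bids 2.
Truthful bid 7: wins, pays 7, utility 7 - 7 = 0.
Bid 3 instead: wins, pays 3, utility 7 - 3 = 4.
Since 4 > 0, bidding 3 is strictly better here, so truthful bidding is not dominant.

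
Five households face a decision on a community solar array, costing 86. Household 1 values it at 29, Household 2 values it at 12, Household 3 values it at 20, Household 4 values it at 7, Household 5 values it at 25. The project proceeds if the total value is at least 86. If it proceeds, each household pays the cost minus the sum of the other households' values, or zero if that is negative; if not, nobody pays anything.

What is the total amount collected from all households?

Total value 93 ≥ cost 86, so it is built.
Household 1: others sum to 64; max(0, 86 - 64) = 22.
Household 2: others sum to 81; max(0, 86 - 81) = 5.
Household 3: others sum to 73; max(0, 86 - 73) = 13.
Household 4: others sum to 86; max(0, 86 - 86) = 0.
Household 5: others sum to 68; max(0, 86 - 68) = 18.
Total collected = 22 + 5 + 13 + 0 + 18 = 58.

58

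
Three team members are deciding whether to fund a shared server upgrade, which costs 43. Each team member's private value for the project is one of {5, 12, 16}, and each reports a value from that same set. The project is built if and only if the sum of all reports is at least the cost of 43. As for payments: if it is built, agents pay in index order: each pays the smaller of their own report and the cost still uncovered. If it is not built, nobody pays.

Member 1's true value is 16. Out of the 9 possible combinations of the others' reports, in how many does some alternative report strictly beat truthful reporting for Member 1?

Others report (16, 16): truth gives 0; report 12 gives 4 > 0. Violating.
Others report (5, 5): truth gives 0; no alternative beats it.
Others report (5, 12): truth gives 0; no alternative beats it.
(Checking all 9 profiles: 1 has a profitable deviation, 8 do not.)

1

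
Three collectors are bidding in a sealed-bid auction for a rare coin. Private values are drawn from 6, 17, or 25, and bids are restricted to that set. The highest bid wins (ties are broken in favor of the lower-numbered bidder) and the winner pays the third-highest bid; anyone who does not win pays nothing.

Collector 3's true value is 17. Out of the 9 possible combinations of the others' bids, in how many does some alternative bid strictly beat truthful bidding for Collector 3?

2

Others bid (6, 17): truth gives 0; bid 25 gives 11 > 0. Violating.
Others bid (17, 6): truth gives 0; bid 25 gives 11 > 0. Violating.
Others bid (6, 6): truth gives 11; no alternative beats it.
Others bid (6, 25): truth gives 0; no alternative beats it.
(Checking all 9 profiles: 2 have a profitable deviation, 7 do not.)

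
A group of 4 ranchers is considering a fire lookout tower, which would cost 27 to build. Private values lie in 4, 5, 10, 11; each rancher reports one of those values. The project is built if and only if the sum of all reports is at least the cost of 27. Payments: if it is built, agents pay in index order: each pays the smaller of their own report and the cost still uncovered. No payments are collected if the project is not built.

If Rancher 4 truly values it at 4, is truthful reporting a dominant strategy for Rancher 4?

Check each profile of the others' reports and compare truth against every alternative report.
Others report (5, 11, 11): truth gives 4, best alternative gives 4.
Others report (10, 10, 10): truth gives 4, best alternative gives 4.
Others report (10, 10, 11): truth gives 4, best alternative gives 4.
Others report (10, 11, 10): truth gives 4, best alternative gives 4.
Others report (10, 11, 11): truth gives 4, best alternative gives 4.
Others report (11, 5, 11): truth gives 4, best alternative gives 4.
(Remaining 58 profiles checked similarly; truth is weakly best in each.)
In every case the truthful report is at least as good as any alternative, so it is a dominant strategy.

Yes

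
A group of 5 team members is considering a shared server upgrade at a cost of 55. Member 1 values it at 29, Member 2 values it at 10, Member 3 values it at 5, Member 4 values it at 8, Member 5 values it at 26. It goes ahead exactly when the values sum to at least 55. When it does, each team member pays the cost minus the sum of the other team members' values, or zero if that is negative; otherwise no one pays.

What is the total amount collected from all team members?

Total value 78 ≥ cost 55, so it is built.
Member 1: others sum to 49; max(0, 55 - 49) = 6.
Member 2: others sum to 68; max(0, 55 - 68) = 0.
Member 3: others sum to 73; max(0, 55 - 73) = 0.
Member 4: others sum to 70; max(0, 55 - 70) = 0.
Member 5: others sum to 52; max(0, 55 - 52) = 3.
Total collected = 6 + 0 + 0 + 0 + 3 = 9.

9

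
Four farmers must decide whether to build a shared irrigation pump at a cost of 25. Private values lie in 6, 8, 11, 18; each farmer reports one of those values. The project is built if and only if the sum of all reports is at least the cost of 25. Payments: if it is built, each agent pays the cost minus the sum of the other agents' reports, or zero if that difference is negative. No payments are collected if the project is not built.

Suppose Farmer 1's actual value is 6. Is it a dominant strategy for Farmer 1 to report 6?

Check each profile of the others' reports and compare truth against every alternative report.
Others report (6, 6, 6): truth gives 0, best alternative gives -1.
Others report (6, 6, 18): truth gives 6, best alternative gives 6.
Others report (6, 8, 11): truth gives 6, best alternative gives 6.
Others report (6, 8, 18): truth gives 6, best alternative gives 6.
Others report (6, 11, 8): truth gives 6, best alternative gives 6.
Others report (6, 11, 11): truth gives 6, best alternative gives 6.
(Remaining 58 profiles checked similarly; truth is weakly best in each.)
In every case the truthful report is at least as good as any alternative, so it is a dominant strategy.

Yes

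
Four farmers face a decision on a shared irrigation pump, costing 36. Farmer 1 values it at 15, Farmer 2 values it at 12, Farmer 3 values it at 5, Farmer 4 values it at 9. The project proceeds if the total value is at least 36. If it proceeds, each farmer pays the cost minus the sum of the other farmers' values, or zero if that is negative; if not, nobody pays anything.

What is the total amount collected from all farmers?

21

Total value 41 ≥ cost 36, so it is built.
Farmer 1: others sum to 26; max(0, 36 - 26) = 10.
Farmer 2: others sum to 29; max(0, 36 - 29) = 7.
Farmer 3: others sum to 36; max(0, 36 - 36) = 0.
Farmer 4: others sum to 32; max(0, 36 - 32) = 4.
Total collected = 10 + 7 + 0 + 4 = 21.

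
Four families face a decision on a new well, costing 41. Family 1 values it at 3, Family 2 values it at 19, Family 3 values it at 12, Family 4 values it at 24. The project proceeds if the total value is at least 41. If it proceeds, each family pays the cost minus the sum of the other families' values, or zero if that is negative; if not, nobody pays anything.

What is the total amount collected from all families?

9

Total value 58 ≥ cost 41, so it is built.
Family 1: others sum to 55; max(0, 41 - 55) = 0.
Family 2: others sum to 39; max(0, 41 - 39) = 2.
Family 3: others sum to 46; max(0, 41 - 46) = 0.
Family 4: others sum to 34; max(0, 41 - 34) = 7.
Total collected = 0 + 2 + 0 + 7 = 9.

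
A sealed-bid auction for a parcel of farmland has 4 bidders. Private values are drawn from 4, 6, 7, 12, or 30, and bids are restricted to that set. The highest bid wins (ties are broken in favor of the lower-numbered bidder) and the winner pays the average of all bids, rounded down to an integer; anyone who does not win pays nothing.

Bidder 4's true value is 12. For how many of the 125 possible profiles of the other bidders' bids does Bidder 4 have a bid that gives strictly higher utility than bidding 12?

8

Others bid (4, 4, 4): truth gives 6; bid 6 gives 8 > 6. Violating.
Others bid (4, 4, 6): truth gives 6; bid 7 gives 7 > 6. Violating.
Others bid (4, 6, 4): truth gives 6; bid 7 gives 7 > 6. Violating.
Others bid (4, 6, 6): truth gives 5; bid 7 gives 7 > 5. Violating.
Others bid (4, 4, 7): truth gives 6; no alternative beats it.
Others bid (4, 4, 12): truth gives 0; no alternative beats it.
(Checking all 125 profiles: 8 have a profitable deviation, 117 do not.)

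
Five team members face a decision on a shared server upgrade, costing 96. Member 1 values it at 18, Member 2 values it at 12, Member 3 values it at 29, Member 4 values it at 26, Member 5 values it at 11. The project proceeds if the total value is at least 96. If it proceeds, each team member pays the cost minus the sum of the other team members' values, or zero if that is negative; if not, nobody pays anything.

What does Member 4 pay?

Total value 96 ≥ cost 96, so the project is built.
The other team members' values sum to 70.
Cost minus that sum is 96 - 70 = 26.

26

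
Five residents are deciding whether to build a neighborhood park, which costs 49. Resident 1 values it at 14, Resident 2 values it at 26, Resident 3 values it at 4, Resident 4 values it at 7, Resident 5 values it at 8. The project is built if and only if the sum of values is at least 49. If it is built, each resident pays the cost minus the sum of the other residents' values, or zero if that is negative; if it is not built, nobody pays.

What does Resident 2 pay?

Total value 59 ≥ cost 49, so the project is built.
The other residents' values sum to 33.
Cost minus that sum is 49 - 33 = 16.

16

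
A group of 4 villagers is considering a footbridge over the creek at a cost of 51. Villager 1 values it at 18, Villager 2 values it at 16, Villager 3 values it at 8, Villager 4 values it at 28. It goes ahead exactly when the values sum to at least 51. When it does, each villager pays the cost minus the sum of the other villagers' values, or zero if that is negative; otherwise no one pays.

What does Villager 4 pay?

Total value 70 ≥ cost 51, so the project is built.
The other villagers' values sum to 42.
Cost minus that sum is 51 - 42 = 9.

9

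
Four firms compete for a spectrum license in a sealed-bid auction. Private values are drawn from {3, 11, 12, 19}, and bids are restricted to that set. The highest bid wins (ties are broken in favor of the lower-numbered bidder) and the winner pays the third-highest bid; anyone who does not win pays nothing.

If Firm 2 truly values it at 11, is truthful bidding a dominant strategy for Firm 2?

No

Consider the case where Firm 1 bids 3, Firm 3 bids 3 and Firm 4 bids 12.
Truthful bid 11: loses, pays 0, utility 0.
Bid 12 instead: wins, pays 3, utility 11 - 3 = 8.
Since 8 > 0, bidding 12 is strictly better here, so truthful bidding is not dominant.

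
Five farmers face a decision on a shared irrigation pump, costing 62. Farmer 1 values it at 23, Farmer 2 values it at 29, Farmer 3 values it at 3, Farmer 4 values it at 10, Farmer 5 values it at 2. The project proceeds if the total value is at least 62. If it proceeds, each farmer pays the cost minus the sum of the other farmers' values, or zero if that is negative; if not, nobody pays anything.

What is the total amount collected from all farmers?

Total value 67 ≥ cost 62, so it is built.
Farmer 1: others sum to 44; max(0, 62 - 44) = 18.
Farmer 2: others sum to 38; max(0, 62 - 38) = 24.
Farmer 3: others sum to 64; max(0, 62 - 64) = 0.
Farmer 4: others sum to 57; max(0, 62 - 57) = 5.
Farmer 5: others sum to 65; max(0, 62 - 65) = 0.
Total collected = 18 + 24 + 0 + 5 + 0 = 47.

47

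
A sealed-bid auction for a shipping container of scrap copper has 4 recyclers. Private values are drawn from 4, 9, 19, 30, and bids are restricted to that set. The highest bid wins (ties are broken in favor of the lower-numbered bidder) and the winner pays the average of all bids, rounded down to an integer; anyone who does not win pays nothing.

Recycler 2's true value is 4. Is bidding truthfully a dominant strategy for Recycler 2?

Yes

Check each profile of the others' bids and compare truth against every alternative bid.
Others bid (4, 9, 9): truth gives 0, best alternative gives -3.
Others bid (4, 4, 9): truth gives 0, best alternative gives -2.
Others bid (4, 9, 4): truth gives 0, best alternative gives -2.
Others bid (4, 4, 4): truth gives 0, best alternative gives -1.
Others bid (4, 4, 19): truth gives 0, best alternative gives 0.
Others bid (4, 4, 30): truth gives 0, best alternative gives 0.
(Remaining 58 profiles checked similarly; truth is weakly best in each.)
In every case the truthful bid is at least as good as any alternative, so it is a dominant strategy.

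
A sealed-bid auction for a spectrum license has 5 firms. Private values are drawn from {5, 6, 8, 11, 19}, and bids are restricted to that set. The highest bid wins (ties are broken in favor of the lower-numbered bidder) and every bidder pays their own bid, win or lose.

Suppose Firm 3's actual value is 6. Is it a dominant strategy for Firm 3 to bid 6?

Consider the case where Firm 1 bids 5, Firm 2 bids 5, Firm 4 bids 5 and Firm 5 bids 8.
Truthful bid 6: loses but pays 6, utility -6.
Bid 5 instead: loses but pays 5, utility -5.
Since -5 > -6, bidding 5 is strictly better here, so truthful bidding is not dominant.

No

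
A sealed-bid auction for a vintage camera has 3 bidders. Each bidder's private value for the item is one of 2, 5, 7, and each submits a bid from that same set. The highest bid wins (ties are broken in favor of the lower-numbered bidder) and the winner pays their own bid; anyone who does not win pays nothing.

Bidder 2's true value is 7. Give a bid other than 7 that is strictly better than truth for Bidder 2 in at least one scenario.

5

Suppose Bidder 1 bids 2 and Bidder 3 bids 2.
Bid 7: wins, pays 7, utility 7 - 7 = 0.
Bid 5: wins, pays 5, utility 7 - 5 = 2.
So bidding 5 beats truth here (2 > 0).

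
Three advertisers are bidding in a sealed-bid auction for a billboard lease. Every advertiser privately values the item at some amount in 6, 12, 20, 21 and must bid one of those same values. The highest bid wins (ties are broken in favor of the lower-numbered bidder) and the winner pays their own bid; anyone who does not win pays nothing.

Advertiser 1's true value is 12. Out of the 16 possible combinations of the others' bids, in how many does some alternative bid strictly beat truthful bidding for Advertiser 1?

Others bid (6, 6): truth gives 0; bid 6 gives 6 > 0. Violating.
Others bid (6, 12): truth gives 0; no alternative beats it.
Others bid (6, 20): truth gives 0; no alternative beats it.
(Checking all 16 profiles: 1 has a profitable deviation, 15 do not.)

1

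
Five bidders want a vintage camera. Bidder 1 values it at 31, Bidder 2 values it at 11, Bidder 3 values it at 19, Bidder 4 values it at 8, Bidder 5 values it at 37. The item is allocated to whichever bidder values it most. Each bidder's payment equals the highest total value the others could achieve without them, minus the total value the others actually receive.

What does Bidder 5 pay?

31

Bidder 5 has the highest value and receives the item.
Without Bidder 5, the item would go to the next-highest value, 31, so the others could achieve 31.
With Bidder 5 present and winning, the others receive nothing, so their total is 0.
Payment = 31 - 0 = 31.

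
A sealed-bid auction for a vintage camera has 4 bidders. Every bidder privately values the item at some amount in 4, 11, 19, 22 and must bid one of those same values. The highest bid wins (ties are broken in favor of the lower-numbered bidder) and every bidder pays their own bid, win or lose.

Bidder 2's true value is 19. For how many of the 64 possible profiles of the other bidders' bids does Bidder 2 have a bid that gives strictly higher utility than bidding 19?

Others bid (4, 4, 4): truth gives 0; bid 11 gives 8 > 0. Violating.
Others bid (4, 4, 11): truth gives 0; bid 11 gives 8 > 0. Violating.
Others bid (4, 4, 22): truth gives -19; bid 22 gives -3 > -19. Violating.
Others bid (4, 11, 4): truth gives 0; bid 11 gives 8 > 0. Violating.
Others bid (4, 4, 19): truth gives 0; no alternative beats it.
Others bid (4, 11, 19): truth gives 0; no alternative beats it.
(Checking all 64 profiles: 50 have a profitable deviation, 14 do not.)

50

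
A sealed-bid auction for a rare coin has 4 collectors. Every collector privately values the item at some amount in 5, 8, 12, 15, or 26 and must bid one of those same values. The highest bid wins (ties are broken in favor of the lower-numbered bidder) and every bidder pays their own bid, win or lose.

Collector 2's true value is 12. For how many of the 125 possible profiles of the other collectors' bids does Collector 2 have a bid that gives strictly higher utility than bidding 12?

Others bid (5, 5, 5): truth gives 0; bid 8 gives 4 > 0. Violating.
Others bid (5, 5, 8): truth gives 0; bid 8 gives 4 > 0. Violating.
Others bid (5, 5, 15): truth gives -12; bid 15 gives -3 > -12. Violating.
Others bid (5, 5, 26): truth gives -12; bid 5 gives -5 > -12. Violating.
Others bid (5, 5, 12): truth gives 0; no alternative beats it.
Others bid (5, 8, 12): truth gives 0; no alternative beats it.
(Checking all 125 profiles: 111 have a profitable deviation, 14 do not.)

111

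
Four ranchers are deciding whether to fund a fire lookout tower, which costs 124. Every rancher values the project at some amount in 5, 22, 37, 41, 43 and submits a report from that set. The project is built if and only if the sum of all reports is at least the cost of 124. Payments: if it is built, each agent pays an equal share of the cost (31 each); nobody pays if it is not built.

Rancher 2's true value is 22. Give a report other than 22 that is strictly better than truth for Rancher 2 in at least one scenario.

Suppose Rancher 1 reports 22, Rancher 3 reports 37 and Rancher 4 reports 43.
Report 22: project built, pays 31, utility 22 - 31 = -9.
Report 5: project not built, utility 0.
So reporting 5 beats truth here (0 > -9).

5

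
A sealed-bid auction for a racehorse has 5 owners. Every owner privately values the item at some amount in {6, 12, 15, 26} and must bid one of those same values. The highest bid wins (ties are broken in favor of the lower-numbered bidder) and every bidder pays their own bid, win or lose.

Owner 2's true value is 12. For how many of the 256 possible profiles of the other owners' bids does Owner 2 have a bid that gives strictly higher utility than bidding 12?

Others bid (6, 6, 6, 15): truth gives -12; bid 15 gives -3 > -12. Violating.
Others bid (6, 6, 6, 26): truth gives -12; bid 6 gives -6 > -12. Violating.
Others bid (6, 6, 12, 15): truth gives -12; bid 15 gives -3 > -12. Violating.
Others bid (6, 6, 12, 26): truth gives -12; bid 6 gives -6 > -12. Violating.
Others bid (6, 6, 6, 6): truth gives 0; no alternative beats it.
Others bid (6, 6, 6, 12): truth gives 0; no alternative beats it.
(Checking all 256 profiles: 248 have a profitable deviation, 8 do not.)

248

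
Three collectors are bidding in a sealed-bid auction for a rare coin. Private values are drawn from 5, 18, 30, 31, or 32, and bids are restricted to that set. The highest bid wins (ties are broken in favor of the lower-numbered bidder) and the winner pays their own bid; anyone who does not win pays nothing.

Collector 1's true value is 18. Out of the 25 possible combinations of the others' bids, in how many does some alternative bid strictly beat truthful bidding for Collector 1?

Others bid (5, 5): truth gives 0; bid 5 gives 13 > 0. Violating.
Others bid (5, 18): truth gives 0; no alternative beats it.
Others bid (5, 30): truth gives 0; no alternative beats it.
(Checking all 25 profiles: 1 has a profitable deviation, 24 do not.)

1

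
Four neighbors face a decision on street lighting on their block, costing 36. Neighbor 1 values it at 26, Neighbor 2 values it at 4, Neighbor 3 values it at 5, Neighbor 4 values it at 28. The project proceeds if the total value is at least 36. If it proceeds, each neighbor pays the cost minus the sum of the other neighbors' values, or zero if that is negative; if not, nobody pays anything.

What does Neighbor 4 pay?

Total value 63 ≥ cost 36, so the project is built.
The other neighbors' values sum to 35.
Cost minus that sum is 36 - 35 = 1.

1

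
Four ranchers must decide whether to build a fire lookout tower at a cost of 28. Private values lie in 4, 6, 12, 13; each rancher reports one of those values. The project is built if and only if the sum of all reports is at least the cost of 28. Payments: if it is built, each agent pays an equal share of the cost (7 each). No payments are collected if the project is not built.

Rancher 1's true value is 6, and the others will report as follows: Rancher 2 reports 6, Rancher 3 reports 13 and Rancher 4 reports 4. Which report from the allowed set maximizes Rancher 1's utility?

Report 4: project not built, utility 0.
Report 6: project built, pays 7, utility 6 - 7 = -1.
Report 12: project built, pays 7, utility 6 - 7 = -1.
Report 13: project built, pays 7, utility 6 - 7 = -1.
The best choice is 4 with utility 0.

4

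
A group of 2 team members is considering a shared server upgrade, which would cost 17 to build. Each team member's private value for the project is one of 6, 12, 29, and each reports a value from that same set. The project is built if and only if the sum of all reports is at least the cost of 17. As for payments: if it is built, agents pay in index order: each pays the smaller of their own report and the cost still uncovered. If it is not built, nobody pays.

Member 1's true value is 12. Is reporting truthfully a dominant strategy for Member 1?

No

Consider the case where Member 2 reports 12.
Truthful report 12: project built, pays 12, utility 12 - 12 = 0.
Report 6 instead: project built, pays 6, utility 12 - 6 = 6.
Since 6 > 0, reporting 6 is strictly better here, so truthful reporting is not dominant.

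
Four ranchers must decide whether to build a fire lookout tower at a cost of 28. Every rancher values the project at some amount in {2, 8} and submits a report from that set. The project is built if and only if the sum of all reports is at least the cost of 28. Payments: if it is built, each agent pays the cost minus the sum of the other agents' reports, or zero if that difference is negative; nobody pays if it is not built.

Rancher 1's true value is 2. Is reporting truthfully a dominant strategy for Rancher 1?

Yes

Check each profile of the others' reports and compare truth against every alternative report.
Others report (8, 8, 8): truth gives 0, best alternative gives -2.
Others report (2, 2, 2): truth gives 0, best alternative gives 0.
Others report (2, 2, 8): truth gives 0, best alternative gives 0.
Others report (2, 8, 2): truth gives 0, best alternative gives 0.
Others report (2, 8, 8): truth gives 0, best alternative gives 0.
Others report (8, 2, 2): truth gives 0, best alternative gives 0.
(Remaining 2 profiles checked similarly; truth is weakly best in each.)
In every case the truthful report is at least as good as any alternative, so it is a dominant strategy.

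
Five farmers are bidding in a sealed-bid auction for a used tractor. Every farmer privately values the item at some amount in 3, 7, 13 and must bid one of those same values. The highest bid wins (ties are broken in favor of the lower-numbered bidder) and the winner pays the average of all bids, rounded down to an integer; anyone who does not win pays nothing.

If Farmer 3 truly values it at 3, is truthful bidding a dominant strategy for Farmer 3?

Check each profile of the others' bids and compare truth against every alternative bid.
Others bid (3, 3, 7, 7): truth gives 0, best alternative gives -2.
Others bid (3, 3, 3, 7): truth gives 0, best alternative gives -1.
Others bid (3, 3, 7, 3): truth gives 0, best alternative gives -1.
Others bid (3, 3, 3, 3): truth gives 0, best alternative gives 0.
Others bid (3, 3, 3, 13): truth gives 0, best alternative gives 0.
Others bid (3, 3, 7, 13): truth gives 0, best alternative gives 0.
(Remaining 75 profiles checked similarly; truth is weakly best in each.)
In every case the truthful bid is at least as good as any alternative, so it is a dominant strategy.

Yes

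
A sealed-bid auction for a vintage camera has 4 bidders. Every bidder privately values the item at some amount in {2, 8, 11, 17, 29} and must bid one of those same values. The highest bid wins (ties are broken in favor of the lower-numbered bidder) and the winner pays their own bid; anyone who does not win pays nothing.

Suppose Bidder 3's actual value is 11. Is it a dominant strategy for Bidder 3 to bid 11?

Consider the case where Bidder 1 bids 2, Bidder 2 bids 2 and Bidder 4 bids 2.
Truthful bid 11: wins, pays 11, utility 11 - 11 = 0.
Bid 8 instead: wins, pays 8, utility 11 - 8 = 3.
Since 3 > 0, bidding 8 is strictly better here, so truthful bidding is not dominant.

No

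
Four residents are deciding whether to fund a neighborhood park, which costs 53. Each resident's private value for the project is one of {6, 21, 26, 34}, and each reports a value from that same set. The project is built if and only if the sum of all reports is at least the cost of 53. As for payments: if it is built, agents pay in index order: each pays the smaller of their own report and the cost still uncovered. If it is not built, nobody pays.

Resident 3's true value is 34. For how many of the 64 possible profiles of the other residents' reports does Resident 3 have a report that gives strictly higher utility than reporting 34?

27

Others report (6, 6, 21): truth gives 0; report 21 gives 13 > 0. Violating.
Others report (6, 6, 26): truth gives 0; report 21 gives 13 > 0. Violating.
Others report (6, 6, 34): truth gives 0; report 21 gives 13 > 0. Violating.
Others report (6, 21, 6): truth gives 8; report 21 gives 13 > 8. Violating.
Others report (6, 6, 6): truth gives 0; no alternative beats it.
Others report (6, 26, 6): truth gives 13; no alternative beats it.
(Checking all 64 profiles: 27 have a profitable deviation, 37 do not.)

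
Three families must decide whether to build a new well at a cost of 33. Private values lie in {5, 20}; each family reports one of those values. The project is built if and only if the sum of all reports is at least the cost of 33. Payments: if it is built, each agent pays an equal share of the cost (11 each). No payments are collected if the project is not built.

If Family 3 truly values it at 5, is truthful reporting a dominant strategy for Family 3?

Yes

Check each profile of the others' reports and compare truth against every alternative report.
Others report (5, 20): truth gives 0, best alternative gives -6.
Others report (20, 5): truth gives 0, best alternative gives -6.
Others report (20, 20): truth gives -6, best alternative gives -6.
Others report (5, 5): truth gives 0, best alternative gives 0.
In every case the truthful report is at least as good as any alternative, so it is a dominant strategy.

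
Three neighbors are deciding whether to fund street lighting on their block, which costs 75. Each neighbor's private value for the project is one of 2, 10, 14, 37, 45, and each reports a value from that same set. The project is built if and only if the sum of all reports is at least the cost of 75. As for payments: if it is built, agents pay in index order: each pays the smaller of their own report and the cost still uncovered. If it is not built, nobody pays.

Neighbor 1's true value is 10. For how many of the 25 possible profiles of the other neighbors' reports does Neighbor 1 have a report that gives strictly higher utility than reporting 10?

4

Others report (37, 37): truth gives 0; report 2 gives 8 > 0. Violating.
Others report (37, 45): truth gives 0; report 2 gives 8 > 0. Violating.
Others report (45, 37): truth gives 0; report 2 gives 8 > 0. Violating.
Others report (45, 45): truth gives 0; report 2 gives 8 > 0. Violating.
Others report (2, 2): truth gives 0; no alternative beats it.
Others report (2, 10): truth gives 0; no alternative beats it.
(Checking all 25 profiles: 4 have a profitable deviation, 21 do not.)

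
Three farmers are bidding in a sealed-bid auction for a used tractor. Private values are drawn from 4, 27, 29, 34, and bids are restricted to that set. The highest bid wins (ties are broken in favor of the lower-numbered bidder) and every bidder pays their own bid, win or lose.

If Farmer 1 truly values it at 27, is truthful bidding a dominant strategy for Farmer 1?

Consider the case where Farmer 2 bids 4 and Farmer 3 bids 4.
Truthful bid 27: wins, pays 27, utility 27 - 27 = 0.
Bid 4 instead: wins, pays 4, utility 27 - 4 = 23.
Since 23 > 0, bidding 4 is strictly better here, so truthful bidding is not dominant.

No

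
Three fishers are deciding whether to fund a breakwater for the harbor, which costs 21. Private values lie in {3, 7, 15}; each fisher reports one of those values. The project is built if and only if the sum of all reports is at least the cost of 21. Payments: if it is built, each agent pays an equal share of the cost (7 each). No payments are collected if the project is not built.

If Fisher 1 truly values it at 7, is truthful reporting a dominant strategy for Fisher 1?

Check each profile of the others' reports and compare truth against every alternative report.
Others report (3, 3): truth gives 0, best alternative gives 0.
Others report (3, 7): truth gives 0, best alternative gives 0.
Others report (3, 15): truth gives 0, best alternative gives 0.
Others report (7, 3): truth gives 0, best alternative gives 0.
Others report (7, 7): truth gives 0, best alternative gives 0.
Others report (7, 15): truth gives 0, best alternative gives 0.
(Remaining 3 profiles checked similarly; truth is weakly best in each.)
In every case the truthful report is at least as good as any alternative, so it is a dominant strategy.

Yes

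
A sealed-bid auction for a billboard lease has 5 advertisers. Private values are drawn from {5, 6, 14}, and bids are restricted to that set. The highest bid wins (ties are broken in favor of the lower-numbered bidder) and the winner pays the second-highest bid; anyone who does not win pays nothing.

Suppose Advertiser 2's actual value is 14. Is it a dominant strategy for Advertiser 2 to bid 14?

Yes

Check each profile of the others' bids and compare truth against every alternative bid.
Others bid (6, 5, 5, 5): truth gives 8, best alternative gives 0.
Others bid (6, 5, 5, 6): truth gives 8, best alternative gives 0.
Others bid (6, 5, 6, 5): truth gives 8, best alternative gives 0.
Others bid (6, 5, 6, 6): truth gives 8, best alternative gives 0.
Others bid (6, 6, 5, 5): truth gives 8, best alternative gives 0.
Others bid (6, 6, 5, 6): truth gives 8, best alternative gives 0.
(Remaining 75 profiles checked similarly; truth is weakly best in each.)
In every case the truthful bid is at least as good as any alternative, so it is a dominant strategy.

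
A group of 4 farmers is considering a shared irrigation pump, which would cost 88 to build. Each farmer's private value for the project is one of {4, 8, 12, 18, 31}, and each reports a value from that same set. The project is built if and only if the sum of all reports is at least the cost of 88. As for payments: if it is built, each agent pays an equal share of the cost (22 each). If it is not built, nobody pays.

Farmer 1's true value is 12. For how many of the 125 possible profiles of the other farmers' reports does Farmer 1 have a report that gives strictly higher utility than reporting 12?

3

Others report (18, 31, 31): truth gives -10; report 4 gives 0 > -10. Violating.
Others report (31, 18, 31): truth gives -10; report 4 gives 0 > -10. Violating.
Others report (31, 31, 18): truth gives -10; report 4 gives 0 > -10. Violating.
Others report (4, 4, 4): truth gives 0; no alternative beats it.
Others report (4, 4, 8): truth gives 0; no alternative beats it.
(Checking all 125 profiles: 3 have a profitable deviation, 122 do not.)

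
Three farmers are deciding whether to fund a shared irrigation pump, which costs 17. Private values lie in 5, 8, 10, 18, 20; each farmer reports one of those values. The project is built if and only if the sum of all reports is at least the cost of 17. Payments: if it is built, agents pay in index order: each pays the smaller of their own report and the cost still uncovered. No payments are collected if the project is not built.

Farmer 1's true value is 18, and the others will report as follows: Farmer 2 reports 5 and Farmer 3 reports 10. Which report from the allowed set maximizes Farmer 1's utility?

Report 5: project built, pays 5, utility 18 - 5 = 13.
Report 8: project built, pays 8, utility 18 - 8 = 10.
Report 10: project built, pays 10, utility 18 - 10 = 8.
Report 18: project built, pays 17, utility 18 - 17 = 1.
Report 20: project built, pays 17, utility 18 - 17 = 1.
The best choice is 5 with utility 13.

5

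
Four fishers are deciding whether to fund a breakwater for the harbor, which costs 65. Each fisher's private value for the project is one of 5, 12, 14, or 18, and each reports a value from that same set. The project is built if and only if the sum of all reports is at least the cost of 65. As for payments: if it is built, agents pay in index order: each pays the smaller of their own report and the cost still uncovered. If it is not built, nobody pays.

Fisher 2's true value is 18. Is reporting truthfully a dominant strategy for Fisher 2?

No

Consider the case where Fisher 1 reports 18, Fisher 3 reports 18 and Fisher 4 reports 18.
Truthful report 18: project built, pays 18, utility 18 - 18 = 0.
Report 12 instead: project built, pays 12, utility 18 - 12 = 6.
Since 6 > 0, reporting 12 is strictly better here, so truthful reporting is not dominant.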